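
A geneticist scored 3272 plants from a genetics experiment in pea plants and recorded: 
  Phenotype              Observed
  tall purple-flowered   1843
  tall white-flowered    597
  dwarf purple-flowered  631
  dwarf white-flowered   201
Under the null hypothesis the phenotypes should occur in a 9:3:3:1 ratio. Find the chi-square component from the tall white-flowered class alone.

The 9:3:3:1 ratio has 16 parts, so with N = 3272 the expected counts are:
  tall purple-flowered: 3272 × 9/16 = 1840.5
  tall white-flowered: 3272 × 3/16 = 613.5
  dwarf purple-flowered: 3272 × 3/16 = 613.5
  dwarf white-flowered: 3272 × 1/16 = 204.5
Contribution of tall white-flowered: (597 − 613.5)² / 613.5 = 0.4438

0.444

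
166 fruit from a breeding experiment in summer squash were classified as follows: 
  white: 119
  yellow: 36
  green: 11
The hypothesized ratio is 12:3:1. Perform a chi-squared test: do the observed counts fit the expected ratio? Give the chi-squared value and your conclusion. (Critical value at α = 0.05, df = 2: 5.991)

1.044; consistent

Expected counts for N = 166 under a 12:3:1 ratio (total parts = 16):
  white: 166 × 12/16 = 124.5
  yellow: 166 × 3/16 = 31.125
  green: 166 × 1/16 = 10.375
χ² = Σ (O − E)² / E
  white: (119 − 124.5)² / 124.5 = 0.2430
  yellow: (36 − 31.125)² / 31.125 = 0.7636
  green: (11 − 10.375)² / 10.375 = 0.0377
χ² = 0.2430 + 0.7636 + 0.0377 = 1.0443 ≈ 1.044
Degrees of freedom = 3 − 1 = 2; critical value at α = 0.05 is 5.991.
Since 1.044 < 5.991, we fail to reject the null hypothesis — the data are consistent with the 12:3:1 ratio.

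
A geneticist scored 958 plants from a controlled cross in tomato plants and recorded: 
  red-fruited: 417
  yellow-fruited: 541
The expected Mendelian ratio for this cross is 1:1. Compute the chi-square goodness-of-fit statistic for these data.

16.050

The 1:1 ratio has 2 parts, so with N = 958 the expected counts are:
  red-fruited: 958 × 1/2 = 479
  yellow-fruited: 958 × 1/2 = 479
χ² = Σ (O − E)² / E
  red-fruited: (417 − 479)² / 479 = 8.0251
  yellow-fruited: (541 − 479)² / 479 = 8.0251
χ² = 8.0251 + 8.0251 = 16.0502 ≈ 16.050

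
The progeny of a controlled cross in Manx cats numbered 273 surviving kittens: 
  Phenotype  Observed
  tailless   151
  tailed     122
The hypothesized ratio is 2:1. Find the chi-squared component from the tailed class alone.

10.560

Total ratio parts = 3. Expected numbers out of 273:
  tailless: 273 × 2/3 = 182
  tailed: 273 × 1/3 = 91
Contribution of tailed: (122 − 91)² / 91 = 10.5604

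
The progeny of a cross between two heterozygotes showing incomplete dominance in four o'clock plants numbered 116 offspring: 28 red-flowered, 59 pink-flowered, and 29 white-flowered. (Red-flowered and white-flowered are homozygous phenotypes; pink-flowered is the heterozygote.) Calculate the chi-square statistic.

0.052

With incomplete dominance, a heterozygote × heterozygote cross gives a 1:2:1 phenotypic ratio.
Under the 1:2:1 hypothesis (Σ ratio = 4, N = 116):
  red-flowered: 116 × 1/4 = 29
  pink-flowered: 116 × 2/4 = 58
  white-flowered: 116 × 1/4 = 29
χ² = Σ (O − E)² / E
  red-flowered: (28 − 29)² / 29 = 0.0345
  pink-flowered: (59 − 58)² / 58 = 0.0172
  white-flowered: (29 − 29)² / 29 = 0.0000
χ² = 0.0345 + 0.0172 + 0.0000 = 0.0517 ≈ 0.052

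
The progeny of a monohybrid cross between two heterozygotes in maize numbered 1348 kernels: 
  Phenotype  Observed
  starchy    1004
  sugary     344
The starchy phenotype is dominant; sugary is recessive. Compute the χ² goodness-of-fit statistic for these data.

0.194

For a monohybrid cross between heterozygotes with complete dominance, the expected phenotypic ratio is 3:1.
Total ratio parts = 4. Expected numbers out of 1348:
  starchy: 1348 × 3/4 = 1011
  sugary: 1348 × 1/4 = 337
χ² = Σ (O − E)² / E
  starchy: (1004 − 1011)² / 1011 = 0.0485
  sugary: (344 − 337)² / 337 = 0.1454
χ² = 0.0485 + 0.1454 = 0.1939 ≈ 0.194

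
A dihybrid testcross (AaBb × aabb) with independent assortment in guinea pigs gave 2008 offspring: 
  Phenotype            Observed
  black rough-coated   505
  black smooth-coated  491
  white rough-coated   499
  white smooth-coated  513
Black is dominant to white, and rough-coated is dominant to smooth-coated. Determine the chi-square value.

A dihybrid testcross with independent assortment gives a 1:1:1:1 ratio.
Total ratio parts = 4. Expected numbers out of 2008:
  black rough-coated: 2008 × 1/4 = 502
  black smooth-coated: 2008 × 1/4 = 502
  white rough-coated: 2008 × 1/4 = 502
  white smooth-coated: 2008 × 1/4 = 502
χ² = Σ (O − E)² / E
  black rough-coated: (505 − 502)² / 502 = 0.0179
  black smooth-coated: (491 − 502)² / 502 = 0.2410
  white rough-coated: (499 − 502)² / 502 = 0.0179
  white smooth-coated: (513 − 502)² / 502 = 0.2410
χ² = 0.0179 + 0.2410 + 0.0179 + 0.2410 = 0.5178 ≈ 0.518

0.518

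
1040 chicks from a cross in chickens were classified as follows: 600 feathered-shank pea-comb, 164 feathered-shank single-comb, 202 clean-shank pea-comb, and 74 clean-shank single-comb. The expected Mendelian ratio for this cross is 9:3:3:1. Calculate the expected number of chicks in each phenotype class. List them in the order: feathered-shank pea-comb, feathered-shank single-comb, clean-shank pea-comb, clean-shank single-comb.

Total ratio parts = 16. Expected numbers out of 1040:
  feathered-shank pea-comb: 1040 × 9/16 = 585
  feathered-shank single-comb: 1040 × 3/16 = 195
  clean-shank pea-comb: 1040 × 3/16 = 195
  clean-shank single-comb: 1040 × 1/16 = 65

585, 195, 195, 65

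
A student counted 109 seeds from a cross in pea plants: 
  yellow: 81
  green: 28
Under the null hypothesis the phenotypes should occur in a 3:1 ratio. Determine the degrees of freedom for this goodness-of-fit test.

A goodness-of-fit test with 2 phenotype classes has df = 2 − 1 = 1.

1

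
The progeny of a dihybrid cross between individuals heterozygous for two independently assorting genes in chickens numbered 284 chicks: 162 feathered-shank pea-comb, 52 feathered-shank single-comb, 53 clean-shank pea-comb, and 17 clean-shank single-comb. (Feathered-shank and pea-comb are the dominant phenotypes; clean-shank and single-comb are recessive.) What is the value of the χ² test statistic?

0.094

A dihybrid F₂ with independent assortment and complete dominance at both loci gives a 9:3:3:1 phenotypic ratio.
Under the 9:3:3:1 hypothesis (Σ ratio = 16, N = 284):
  feathered-shank pea-comb: 284 × 9/16 = 159.75
  feathered-shank single-comb: 284 × 3/16 = 53.25
  clean-shank pea-comb: 284 × 3/16 = 53.25
  clean-shank single-comb: 284 × 1/16 = 17.75
χ² = Σ (O − E)² / E
  feathered-shank pea-comb: (162 − 159.75)² / 159.75 = 0.0317
  feathered-shank single-comb: (52 − 53.25)² / 53.25 = 0.0293
  clean-shank pea-comb: (53 − 53.25)² / 53.25 = 0.0012
  clean-shank single-comb: (17 − 17.75)² / 17.75 = 0.0317
χ² = 0.0317 + 0.0293 + 0.0012 + 0.0317 = 0.0939 ≈ 0.094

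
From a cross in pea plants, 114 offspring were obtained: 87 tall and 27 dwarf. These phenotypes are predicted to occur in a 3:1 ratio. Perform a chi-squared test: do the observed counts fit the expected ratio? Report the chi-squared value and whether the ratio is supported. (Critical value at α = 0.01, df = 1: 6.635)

0.105; consistent

Total ratio parts = 4. Expected numbers out of 114:
  tall: 114 × 3/4 = 85.5
  dwarf: 114 × 1/4 = 28.5
χ² = Σ (O − E)² / E
  tall: (87 − 85.5)² / 85.5 = 0.0263
  dwarf: (27 − 28.5)² / 28.5 = 0.0789
χ² = 0.0263 + 0.0789 = 0.1052 ≈ 0.105
Degrees of freedom = 2 − 1 = 1; critical value at α = 0.01 is 6.635.
Since 0.105 < 6.635, we fail to reject the null hypothesis — the data are consistent with the 3:1 ratio.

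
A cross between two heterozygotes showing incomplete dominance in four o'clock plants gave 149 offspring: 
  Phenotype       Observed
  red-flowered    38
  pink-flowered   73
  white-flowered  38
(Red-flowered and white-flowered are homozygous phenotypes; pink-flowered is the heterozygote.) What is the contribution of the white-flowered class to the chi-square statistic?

0.015

With incomplete dominance, a heterozygote × heterozygote cross gives a 1:2:1 phenotypic ratio.
Total ratio parts = 4. Expected numbers out of 149:
  red-flowered: 149 × 1/4 = 37.25
  pink-flowered: 149 × 2/4 = 74.5
  white-flowered: 149 × 1/4 = 37.25
Contribution of white-flowered: (38 − 37.25)² / 37.25 = 0.0151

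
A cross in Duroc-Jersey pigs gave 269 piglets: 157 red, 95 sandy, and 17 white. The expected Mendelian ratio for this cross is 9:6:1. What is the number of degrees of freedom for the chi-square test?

2

A goodness-of-fit test with 3 phenotype classes has df = 3 − 1 = 2.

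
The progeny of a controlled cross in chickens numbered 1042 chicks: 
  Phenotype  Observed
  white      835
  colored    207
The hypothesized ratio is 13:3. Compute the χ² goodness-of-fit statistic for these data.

0.851

Total ratio parts = 16. Expected numbers out of 1042:
  white: 1042 × 13/16 = 846.625
  colored: 1042 × 3/16 = 195.375
χ² = Σ (O − E)² / E
  white: (835 − 846.625)² / 846.625 = 0.1596
  colored: (207 − 195.375)² / 195.375 = 0.6917
χ² = 0.1596 + 0.6917 = 0.8513 ≈ 0.851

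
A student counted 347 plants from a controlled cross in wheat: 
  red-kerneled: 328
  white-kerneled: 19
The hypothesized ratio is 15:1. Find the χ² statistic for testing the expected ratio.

The 15:1 ratio has 16 parts, so with N = 347 the expected counts are:
  red-kerneled: 347 × 15/16 = 325.3125
  white-kerneled: 347 × 1/16 = 21.6875
χ² = Σ (O − E)² / E
  red-kerneled: (328 − 325.3125)² / 325.3125 = 0.0222
  white-kerneled: (19 − 21.6875)² / 21.6875 = 0.3330
χ² = 0.0222 + 0.3330 = 0.3552 ≈ 0.355

0.355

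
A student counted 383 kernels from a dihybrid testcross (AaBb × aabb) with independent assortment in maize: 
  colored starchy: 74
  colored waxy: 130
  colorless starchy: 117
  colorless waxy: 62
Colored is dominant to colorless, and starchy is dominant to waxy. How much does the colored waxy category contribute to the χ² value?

A dihybrid testcross with independent assortment gives a 1:1:1:1 ratio.
The 1:1:1:1 ratio has 4 parts, so with N = 383 the expected counts are:
  colored starchy: 383 × 1/4 = 95.75
  colored waxy: 383 × 1/4 = 95.75
  colorless starchy: 383 × 1/4 = 95.75
  colorless waxy: 383 × 1/4 = 95.75
Contribution of colored waxy: (130 − 95.75)² / 95.75 = 12.2513

12.251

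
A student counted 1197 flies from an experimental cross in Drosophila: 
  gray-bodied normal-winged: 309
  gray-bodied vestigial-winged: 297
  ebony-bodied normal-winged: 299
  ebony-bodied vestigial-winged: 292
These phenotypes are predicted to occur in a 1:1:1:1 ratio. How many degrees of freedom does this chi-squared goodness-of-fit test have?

3

A goodness-of-fit test with 4 phenotype classes has df = 4 − 1 = 3.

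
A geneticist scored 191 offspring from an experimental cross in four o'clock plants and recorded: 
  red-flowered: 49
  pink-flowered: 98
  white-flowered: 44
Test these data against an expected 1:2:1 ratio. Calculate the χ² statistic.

Expected counts for N = 191 under a 1:2:1 ratio (total parts = 4):
  red-flowered: 191 × 1/4 = 47.75
  pink-flowered: 191 × 2/4 = 95.5
  white-flowered: 191 × 1/4 = 47.75
χ² = Σ (O − E)² / E
  red-flowered: (49 − 47.75)² / 47.75 = 0.0327
  pink-flowered: (98 − 95.5)² / 95.5 = 0.0654
  white-flowered: (44 − 47.75)² / 47.75 = 0.2945
χ² = 0.0327 + 0.0654 + 0.2945 = 0.3926 ≈ 0.393

0.393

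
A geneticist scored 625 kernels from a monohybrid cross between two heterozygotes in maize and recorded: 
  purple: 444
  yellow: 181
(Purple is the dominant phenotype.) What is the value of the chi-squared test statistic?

5.227

For a monohybrid cross between heterozygotes with complete dominance, the expected phenotypic ratio is 3:1.
Under the 3:1 hypothesis (Σ ratio = 4, N = 625):
  purple: 625 × 3/4 = 468.75
  yellow: 625 × 1/4 = 156.25
χ² = Σ (O − E)² / E
  purple: (444 − 468.75)² / 468.75 = 1.3068
  yellow: (181 − 156.25)² / 156.25 = 3.9204
χ² = 1.3068 + 3.9204 = 5.2272 ≈ 5.227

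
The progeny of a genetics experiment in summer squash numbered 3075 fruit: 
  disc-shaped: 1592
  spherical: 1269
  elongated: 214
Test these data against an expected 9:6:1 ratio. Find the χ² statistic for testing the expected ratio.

25.080

The 9:6:1 ratio has 16 parts, so with N = 3075 the expected counts are:
  disc-shaped: 3075 × 9/16 = 1729.6875
  spherical: 3075 × 6/16 = 1153.125
  elongated: 3075 × 1/16 = 192.1875
χ² = Σ (O − E)² / E
  disc-shaped: (1592 − 1729.6875)² / 1729.6875 = 10.9603
  spherical: (1269 − 1153.125)² / 1153.125 = 11.6440
  elongated: (214 − 192.1875)² / 192.1875 = 2.4756
χ² = 10.9603 + 11.6440 + 2.4756 = 25.0799 ≈ 25.080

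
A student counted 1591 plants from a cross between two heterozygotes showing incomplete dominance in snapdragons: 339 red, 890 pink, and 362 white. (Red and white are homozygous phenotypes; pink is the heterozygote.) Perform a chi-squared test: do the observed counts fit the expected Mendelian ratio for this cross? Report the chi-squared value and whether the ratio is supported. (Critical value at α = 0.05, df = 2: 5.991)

23.117; not consistent

With incomplete dominance, a heterozygote × heterozygote cross gives a 1:2:1 phenotypic ratio.
Under the 1:2:1 hypothesis (Σ ratio = 4, N = 1591):
  red: 1591 × 1/4 = 397.75
  pink: 1591 × 2/4 = 795.5
  white: 1591 × 1/4 = 397.75
χ² = Σ (O − E)² / E
  red: (339 − 397.75)² / 397.75 = 8.6777
  pink: (890 − 795.5)² / 795.5 = 11.2260
  white: (362 − 397.75)² / 397.75 = 3.2132
χ² = 8.6777 + 11.2260 + 3.2132 = 23.1169 ≈ 23.117
Degrees of freedom = 3 − 1 = 2; critical value at α = 0.05 is 5.991.
Since 23.117 > 5.991, we reject the null hypothesis — the data do not fit the 1:2:1 ratio.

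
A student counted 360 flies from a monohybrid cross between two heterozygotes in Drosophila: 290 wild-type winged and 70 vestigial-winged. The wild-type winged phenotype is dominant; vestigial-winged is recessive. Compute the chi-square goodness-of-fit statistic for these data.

5.926

For a monohybrid cross between heterozygotes with complete dominance, the expected phenotypic ratio is 3:1.
The 3:1 ratio has 4 parts, so with N = 360 the expected counts are:
  wild-type winged: 360 × 3/4 = 270
  vestigial-winged: 360 × 1/4 = 90
χ² = Σ (O − E)² / E
  wild-type winged: (290 − 270)² / 270 = 1.4815
  vestigial-winged: (70 − 90)² / 90 = 4.4444
χ² = 1.4815 + 4.4444 = 5.9259 ≈ 5.926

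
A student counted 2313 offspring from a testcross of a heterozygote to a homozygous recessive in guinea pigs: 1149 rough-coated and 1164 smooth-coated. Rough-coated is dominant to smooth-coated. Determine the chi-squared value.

A testcross of a heterozygote (Aa × aa) gives a 1:1 phenotypic ratio.
Expected counts for N = 2313 under a 1:1 ratio (total parts = 2):
  rough-coated: 2313 × 1/2 = 1156.5
  smooth-coated: 2313 × 1/2 = 1156.5
χ² = Σ (O − E)² / E
  rough-coated: (1149 − 1156.5)² / 1156.5 = 0.0486
  smooth-coated: (1164 − 1156.5)² / 1156.5 = 0.0486
χ² = 0.0486 + 0.0486 = 0.0972 ≈ 0.097

0.097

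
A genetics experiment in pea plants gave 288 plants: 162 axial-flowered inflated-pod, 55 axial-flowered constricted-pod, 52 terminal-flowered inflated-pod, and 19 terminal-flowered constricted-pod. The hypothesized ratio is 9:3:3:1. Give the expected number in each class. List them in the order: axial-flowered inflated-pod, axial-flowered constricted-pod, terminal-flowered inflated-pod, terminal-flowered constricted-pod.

162, 54, 54, 18

The 9:3:3:1 ratio has 16 parts, so with N = 288 the expected counts are:
  axial-flowered inflated-pod: 288 × 9/16 = 162
  axial-flowered constricted-pod: 288 × 3/16 = 54
  terminal-flowered inflated-pod: 288 × 3/16 = 54
  terminal-flowered constricted-pod: 288 × 1/16 = 18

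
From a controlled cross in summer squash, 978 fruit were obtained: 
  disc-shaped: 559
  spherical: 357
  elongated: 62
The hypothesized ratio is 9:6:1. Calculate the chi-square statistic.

The 9:6:1 ratio has 16 parts, so with N = 978 the expected counts are:
  disc-shaped: 978 × 9/16 = 550.125
  spherical: 978 × 6/16 = 366.75
  elongated: 978 × 1/16 = 61.125
χ² = Σ (O − E)² / E
  disc-shaped: (559 − 550.125)² / 550.125 = 0.1432
  spherical: (357 − 366.75)² / 366.75 = 0.2592
  elongated: (62 − 61.125)² / 61.125 = 0.0125
χ² = 0.1432 + 0.2592 + 0.0125 = 0.4149 ≈ 0.415

0.415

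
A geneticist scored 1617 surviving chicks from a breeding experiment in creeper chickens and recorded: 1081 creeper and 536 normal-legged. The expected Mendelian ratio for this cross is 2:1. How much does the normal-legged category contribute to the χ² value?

0.017

Expected counts for N = 1617 under a 2:1 ratio (total parts = 3):
  creeper: 1617 × 2/3 = 1078
  normal-legged: 1617 × 1/3 = 539
Contribution of normal-legged: (536 − 539)² / 539 = 0.0167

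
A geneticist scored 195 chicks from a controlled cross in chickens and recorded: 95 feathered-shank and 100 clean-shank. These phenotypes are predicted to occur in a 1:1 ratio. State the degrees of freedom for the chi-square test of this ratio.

A goodness-of-fit test with 2 phenotype classes has df = 2 − 1 = 1.

1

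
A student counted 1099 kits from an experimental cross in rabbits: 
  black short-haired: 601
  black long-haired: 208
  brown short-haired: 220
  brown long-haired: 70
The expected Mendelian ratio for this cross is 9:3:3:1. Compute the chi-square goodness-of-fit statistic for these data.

Under the 9:3:3:1 hypothesis (Σ ratio = 16, N = 1099):
  black short-haired: 1099 × 9/16 = 618.1875
  black long-haired: 1099 × 3/16 = 206.0625
  brown short-haired: 1099 × 3/16 = 206.0625
  brown long-haired: 1099 × 1/16 = 68.6875
χ² = Σ (O − E)² / E
  black short-haired: (601 − 618.1875)² / 618.1875 = 0.4779
  black long-haired: (208 − 206.0625)² / 206.0625 = 0.0182
  brown short-haired: (220 − 206.0625)² / 206.0625 = 0.9427
  brown long-haired: (70 − 68.6875)² / 68.6875 = 0.0251
χ² = 0.4779 + 0.0182 + 0.9427 + 0.0251 = 1.4639 ≈ 1.464

1.464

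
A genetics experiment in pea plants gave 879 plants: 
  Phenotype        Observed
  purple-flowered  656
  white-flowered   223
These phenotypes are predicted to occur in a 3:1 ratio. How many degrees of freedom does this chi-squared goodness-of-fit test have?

1

A goodness-of-fit test with 2 phenotype classes has df = 2 − 1 = 1.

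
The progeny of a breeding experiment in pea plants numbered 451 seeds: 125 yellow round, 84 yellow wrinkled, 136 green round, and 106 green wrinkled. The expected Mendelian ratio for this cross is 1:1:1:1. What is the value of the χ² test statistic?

Total ratio parts = 4. Expected numbers out of 451:
  yellow round: 451 × 1/4 = 112.75
  yellow wrinkled: 451 × 1/4 = 112.75
  green round: 451 × 1/4 = 112.75
  green wrinkled: 451 × 1/4 = 112.75
χ² = Σ (O − E)² / E
  yellow round: (125 − 112.75)² / 112.75 = 1.3309
  yellow wrinkled: (84 − 112.75)² / 112.75 = 7.3309
  green round: (136 − 112.75)² / 112.75 = 4.7943
  green wrinkled: (106 − 112.75)² / 112.75 = 0.4041
χ² = 1.3309 + 7.3309 + 4.7943 + 0.4041 = 13.8602 ≈ 13.860

13.860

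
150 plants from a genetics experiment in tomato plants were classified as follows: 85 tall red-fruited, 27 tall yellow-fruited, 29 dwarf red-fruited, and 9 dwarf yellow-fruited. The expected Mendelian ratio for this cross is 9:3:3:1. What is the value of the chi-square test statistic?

Under the 9:3:3:1 hypothesis (Σ ratio = 16, N = 150):
  tall red-fruited: 150 × 9/16 = 84.375
  tall yellow-fruited: 150 × 3/16 = 28.125
  dwarf red-fruited: 150 × 3/16 = 28.125
  dwarf yellow-fruited: 150 × 1/16 = 9.375
χ² = Σ (O − E)² / E
  tall red-fruited: (85 − 84.375)² / 84.375 = 0.0046
  tall yellow-fruited: (27 − 28.125)² / 28.125 = 0.0450
  dwarf red-fruited: (29 − 28.125)² / 28.125 = 0.0272
  dwarf yellow-fruited: (9 − 9.375)² / 9.375 = 0.0150
χ² = 0.0046 + 0.0450 + 0.0272 + 0.0150 = 0.0918 ≈ 0.092

0.092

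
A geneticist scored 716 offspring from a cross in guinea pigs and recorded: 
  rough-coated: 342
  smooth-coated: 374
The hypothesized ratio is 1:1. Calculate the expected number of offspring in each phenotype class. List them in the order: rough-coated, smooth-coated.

Expected counts for N = 716 under a 1:1 ratio (total parts = 2):
  rough-coated: 716 × 1/2 = 358
  smooth-coated: 716 × 1/2 = 358

358, 358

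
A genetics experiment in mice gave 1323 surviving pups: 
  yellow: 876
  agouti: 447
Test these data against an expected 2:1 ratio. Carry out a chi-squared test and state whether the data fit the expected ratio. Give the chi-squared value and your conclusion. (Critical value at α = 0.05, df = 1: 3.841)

0.122; consistent

Expected counts for N = 1323 under a 2:1 ratio (total parts = 3):
  yellow: 1323 × 2/3 = 882
  agouti: 1323 × 1/3 = 441
χ² = Σ (O − E)² / E
  yellow: (876 − 882)² / 882 = 0.0408
  agouti: (447 − 441)² / 441 = 0.0816
χ² = 0.0408 + 0.0816 = 0.1224 ≈ 0.122
Degrees of freedom = 2 − 1 = 1; critical value at α = 0.05 is 3.841.
Since 0.122 < 3.841, we fail to reject the null hypothesis — the data are consistent with the 2:1 ratio.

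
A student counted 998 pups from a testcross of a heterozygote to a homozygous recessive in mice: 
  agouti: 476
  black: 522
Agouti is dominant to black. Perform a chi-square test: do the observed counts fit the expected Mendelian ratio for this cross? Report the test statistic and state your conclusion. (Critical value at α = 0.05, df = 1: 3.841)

A testcross of a heterozygote (Aa × aa) gives a 1:1 phenotypic ratio.
Total ratio parts = 2. Expected numbers out of 998:
  agouti: 998 × 1/2 = 499
  black: 998 × 1/2 = 499
χ² = Σ (O − E)² / E
  agouti: (476 − 499)² / 499 = 1.0601
  black: (522 − 499)² / 499 = 1.0601
χ² = 1.0601 + 1.0601 = 2.1202 ≈ 2.120
Degrees of freedom = 2 − 1 = 1; critical value at α = 0.05 is 3.841.
Since 2.120 < 3.841, we fail to reject the null hypothesis — the data are consistent with the 1:1 ratio.

2.120; consistent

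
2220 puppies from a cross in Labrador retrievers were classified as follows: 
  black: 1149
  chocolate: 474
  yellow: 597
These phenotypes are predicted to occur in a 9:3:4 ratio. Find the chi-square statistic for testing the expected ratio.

Expected counts for N = 2220 under a 9:3:4 ratio (total parts = 16):
  black: 2220 × 9/16 = 1248.75
  chocolate: 2220 × 3/16 = 416.25
  yellow: 2220 × 4/16 = 555
χ² = Σ (O − E)² / E
  black: (1149 − 1248.75)² / 1248.75 = 7.9680
  chocolate: (474 − 416.25)² / 416.25 = 8.0122
  yellow: (597 − 555)² / 555 = 3.1784
χ² = 7.9680 + 8.0122 + 3.1784 = 19.1586 ≈ 19.159

19.159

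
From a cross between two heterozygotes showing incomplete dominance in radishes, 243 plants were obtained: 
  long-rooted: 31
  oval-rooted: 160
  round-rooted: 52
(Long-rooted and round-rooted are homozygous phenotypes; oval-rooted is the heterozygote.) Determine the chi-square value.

28.029

With incomplete dominance, a heterozygote × heterozygote cross gives a 1:2:1 phenotypic ratio.
Expected counts for N = 243 under a 1:2:1 ratio (total parts = 4):
  long-rooted: 243 × 1/4 = 60.75
  oval-rooted: 243 × 2/4 = 121.5
  round-rooted: 243 × 1/4 = 60.75
χ² = Σ (O − E)² / E
  long-rooted: (31 − 60.75)² / 60.75 = 14.5689
  oval-rooted: (160 − 121.5)² / 121.5 = 12.1996
  round-rooted: (52 − 60.75)² / 60.75 = 1.2603
χ² = 14.5689 + 12.1996 + 1.2603 = 28.0288 ≈ 28.029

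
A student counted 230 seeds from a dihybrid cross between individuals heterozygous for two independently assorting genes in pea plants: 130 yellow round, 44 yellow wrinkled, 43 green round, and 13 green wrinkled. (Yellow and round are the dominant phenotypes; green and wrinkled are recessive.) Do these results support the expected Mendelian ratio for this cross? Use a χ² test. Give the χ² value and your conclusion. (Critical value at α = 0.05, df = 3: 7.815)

0.153; consistent

A dihybrid F₂ with independent assortment and complete dominance at both loci gives a 9:3:3:1 phenotypic ratio.
The 9:3:3:1 ratio has 16 parts, so with N = 230 the expected counts are:
  yellow round: 230 × 9/16 = 129.375
  yellow wrinkled: 230 × 3/16 = 43.125
  green round: 230 × 3/16 = 43.125
  green wrinkled: 230 × 1/16 = 14.375
χ² = Σ (O − E)² / E
  yellow round: (130 − 129.375)² / 129.375 = 0.0030
  yellow wrinkled: (44 − 43.125)² / 43.125 = 0.0178
  green round: (43 − 43.125)² / 43.125 = 0.0004
  green wrinkled: (13 − 14.375)² / 14.375 = 0.1315
χ² = 0.0030 + 0.0178 + 0.0004 + 0.1315 = 0.1527 ≈ 0.153
Degrees of freedom = 4 − 1 = 3; critical value at α = 0.05 is 7.815.
Since 0.153 < 7.815, we fail to reject the null hypothesis — the data are consistent with the 9:3:3:1 ratio.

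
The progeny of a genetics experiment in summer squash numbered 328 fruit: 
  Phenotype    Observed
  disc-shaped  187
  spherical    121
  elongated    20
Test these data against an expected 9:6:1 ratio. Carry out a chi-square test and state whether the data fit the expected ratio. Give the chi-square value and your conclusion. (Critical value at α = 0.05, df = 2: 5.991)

0.079; consistent

Expected counts for N = 328 under a 9:6:1 ratio (total parts = 16):
  disc-shaped: 328 × 9/16 = 184.5
  spherical: 328 × 6/16 = 123
  elongated: 328 × 1/16 = 20.5
χ² = Σ (O − E)² / E
  disc-shaped: (187 − 184.5)² / 184.5 = 0.0339
  spherical: (121 − 123)² / 123 = 0.0325
  elongated: (20 − 20.5)² / 20.5 = 0.0122
χ² = 0.0339 + 0.0325 + 0.0122 = 0.0786 ≈ 0.079
Degrees of freedom = 3 − 1 = 2; critical value at α = 0.05 is 5.991.
Since 0.079 < 5.991, we fail to reject the null hypothesis — the data are consistent with the 9:6:1 ratio.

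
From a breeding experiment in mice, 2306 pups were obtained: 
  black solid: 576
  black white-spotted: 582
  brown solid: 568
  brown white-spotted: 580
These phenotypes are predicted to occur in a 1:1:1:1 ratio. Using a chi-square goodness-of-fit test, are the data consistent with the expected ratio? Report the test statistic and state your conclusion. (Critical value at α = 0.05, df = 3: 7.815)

Expected counts for N = 2306 under a 1:1:1:1 ratio (total parts = 4):
  black solid: 2306 × 1/4 = 576.5
  black white-spotted: 2306 × 1/4 = 576.5
  brown solid: 2306 × 1/4 = 576.5
  brown white-spotted: 2306 × 1/4 = 576.5
χ² = Σ (O − E)² / E
  black solid: (576 − 576.5)² / 576.5 = 0.0004
  black white-spotted: (582 − 576.5)² / 576.5 = 0.0525
  brown solid: (568 − 576.5)² / 576.5 = 0.1253
  brown white-spotted: (580 − 576.5)² / 576.5 = 0.0212
χ² = 0.0004 + 0.0525 + 0.1253 + 0.0212 = 0.1994 ≈ 0.199
Degrees of freedom = 4 − 1 = 3; critical value at α = 0.05 is 7.815.
Since 0.199 < 7.815, we fail to reject the null hypothesis — the data are consistent with the 1:1:1:1 ratio.

0.199; consistent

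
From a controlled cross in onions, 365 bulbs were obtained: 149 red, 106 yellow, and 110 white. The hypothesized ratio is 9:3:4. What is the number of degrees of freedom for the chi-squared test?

2

A goodness-of-fit test with 3 phenotype classes has df = 3 − 1 = 2.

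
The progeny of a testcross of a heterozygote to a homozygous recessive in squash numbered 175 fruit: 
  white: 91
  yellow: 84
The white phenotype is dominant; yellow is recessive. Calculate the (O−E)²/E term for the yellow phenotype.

0.140

A testcross of a heterozygote (Aa × aa) gives a 1:1 phenotypic ratio.
Total ratio parts = 2. Expected numbers out of 175:
  white: 175 × 1/2 = 87.5
  yellow: 175 × 1/2 = 87.5
Contribution of yellow: (84 − 87.5)² / 87.5 = 0.1400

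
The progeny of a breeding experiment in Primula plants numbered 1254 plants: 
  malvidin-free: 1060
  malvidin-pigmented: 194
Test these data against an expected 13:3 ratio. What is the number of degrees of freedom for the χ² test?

A goodness-of-fit test with 2 phenotype classes has df = 2 − 1 = 1.

1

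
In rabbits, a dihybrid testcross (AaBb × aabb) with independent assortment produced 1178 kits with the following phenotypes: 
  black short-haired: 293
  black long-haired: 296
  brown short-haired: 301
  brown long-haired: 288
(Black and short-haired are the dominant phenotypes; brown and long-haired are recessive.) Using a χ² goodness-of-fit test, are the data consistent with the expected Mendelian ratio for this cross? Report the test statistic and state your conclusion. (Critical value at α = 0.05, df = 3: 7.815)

0.302; consistent

A dihybrid testcross with independent assortment gives a 1:1:1:1 ratio.
Total ratio parts = 4. Expected numbers out of 1178:
  black short-haired: 1178 × 1/4 = 294.5
  black long-haired: 1178 × 1/4 = 294.5
  brown short-haired: 1178 × 1/4 = 294.5
  brown long-haired: 1178 × 1/4 = 294.5
χ² = Σ (O − E)² / E
  black short-haired: (293 − 294.5)² / 294.5 = 0.0076
  black long-haired: (296 − 294.5)² / 294.5 = 0.0076
  brown short-haired: (301 − 294.5)² / 294.5 = 0.1435
  brown long-haired: (288 − 294.5)² / 294.5 = 0.1435
χ² = 0.0076 + 0.0076 + 0.1435 + 0.1435 = 0.3022 ≈ 0.302
Degrees of freedom = 4 − 1 = 3; critical value at α = 0.05 is 7.815.
Since 0.302 < 7.815, we fail to reject the null hypothesis — the data are consistent with the 1:1:1:1 ratio.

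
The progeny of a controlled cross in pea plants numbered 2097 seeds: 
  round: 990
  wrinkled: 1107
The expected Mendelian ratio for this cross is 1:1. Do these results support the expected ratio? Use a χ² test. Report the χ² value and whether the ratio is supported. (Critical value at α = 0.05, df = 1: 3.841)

Total ratio parts = 2. Expected numbers out of 2097:
  round: 2097 × 1/2 = 1048.5
  wrinkled: 2097 × 1/2 = 1048.5
χ² = Σ (O − E)² / E
  round: (990 − 1048.5)² / 1048.5 = 3.2639
  wrinkled: (1107 − 1048.5)² / 1048.5 = 3.2639
χ² = 3.2639 + 3.2639 = 6.5278 ≈ 6.528
Degrees of freedom = 2 − 1 = 1; critical value at α = 0.05 is 3.841.
Since 6.528 > 3.841, we reject the null hypothesis — the data do not fit the 1:1 ratio.

6.528; not consistent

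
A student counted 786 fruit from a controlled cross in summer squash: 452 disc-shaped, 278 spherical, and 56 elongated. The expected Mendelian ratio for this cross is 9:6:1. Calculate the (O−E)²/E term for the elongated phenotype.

Expected counts for N = 786 under a 9:6:1 ratio (total parts = 16):
  disc-shaped: 786 × 9/16 = 442.125
  spherical: 786 × 6/16 = 294.75
  elongated: 786 × 1/16 = 49.125
Contribution of elongated: (56 − 49.125)² / 49.125 = 0.9622

0.962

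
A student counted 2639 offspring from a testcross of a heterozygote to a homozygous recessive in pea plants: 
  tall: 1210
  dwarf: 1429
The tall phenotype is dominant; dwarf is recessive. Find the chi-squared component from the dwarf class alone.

A testcross of a heterozygote (Aa × aa) gives a 1:1 phenotypic ratio.
The 1:1 ratio has 2 parts, so with N = 2639 the expected counts are:
  tall: 2639 × 1/2 = 1319.5
  dwarf: 2639 × 1/2 = 1319.5
Contribution of dwarf: (1429 − 1319.5)² / 1319.5 = 9.0870

9.087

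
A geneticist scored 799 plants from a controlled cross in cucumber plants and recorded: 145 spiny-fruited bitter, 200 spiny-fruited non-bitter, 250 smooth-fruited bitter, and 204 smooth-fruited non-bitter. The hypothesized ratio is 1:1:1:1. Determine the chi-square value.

Expected counts for N = 799 under a 1:1:1:1 ratio (total parts = 4):
  spiny-fruited bitter: 799 × 1/4 = 199.75
  spiny-fruited non-bitter: 799 × 1/4 = 199.75
  smooth-fruited bitter: 799 × 1/4 = 199.75
  smooth-fruited non-bitter: 799 × 1/4 = 199.75
χ² = Σ (O − E)² / E
  spiny-fruited bitter: (145 − 199.75)² / 199.75 = 15.0066
  spiny-fruited non-bitter: (200 − 199.75)² / 199.75 = 0.0003
  smooth-fruited bitter: (250 − 199.75)² / 199.75 = 12.6411
  smooth-fruited non-bitter: (204 − 199.75)² / 199.75 = 0.0904
χ² = 15.0066 + 0.0003 + 12.6411 + 0.0904 = 27.7384 ≈ 27.738

27.738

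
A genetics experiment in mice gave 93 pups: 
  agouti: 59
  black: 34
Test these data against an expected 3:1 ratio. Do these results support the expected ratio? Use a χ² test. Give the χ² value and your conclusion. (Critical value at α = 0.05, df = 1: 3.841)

6.627; not consistent

Total ratio parts = 4. Expected numbers out of 93:
  agouti: 93 × 3/4 = 69.75
  black: 93 × 1/4 = 23.25
χ² = Σ (O − E)² / E
  agouti: (59 − 69.75)² / 69.75 = 1.6568
  black: (34 − 23.25)² / 23.25 = 4.9704
χ² = 1.6568 + 4.9704 = 6.6272 ≈ 6.627
Degrees of freedom = 2 − 1 = 1; critical value at α = 0.05 is 3.841.
Since 6.627 > 3.841, we reject the null hypothesis — the data do not fit the 3:1 ratio.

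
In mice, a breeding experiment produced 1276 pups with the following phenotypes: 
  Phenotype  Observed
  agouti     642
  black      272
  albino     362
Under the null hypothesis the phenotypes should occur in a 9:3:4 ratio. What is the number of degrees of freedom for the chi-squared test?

A goodness-of-fit test with 3 phenotype classes has df = 3 − 1 = 2.

2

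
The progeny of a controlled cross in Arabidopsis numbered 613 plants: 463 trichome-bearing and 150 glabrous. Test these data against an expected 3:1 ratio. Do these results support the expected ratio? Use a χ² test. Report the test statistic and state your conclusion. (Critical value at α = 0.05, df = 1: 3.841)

Under the 3:1 hypothesis (Σ ratio = 4, N = 613):
  trichome-bearing: 613 × 3/4 = 459.75
  glabrous: 613 × 1/4 = 153.25
χ² = Σ (O − E)² / E
  trichome-bearing: (463 − 459.75)² / 459.75 = 0.0230
  glabrous: (150 − 153.25)² / 153.25 = 0.0689
χ² = 0.0230 + 0.0689 = 0.0919 ≈ 0.092
Degrees of freedom = 2 − 1 = 1; critical value at α = 0.05 is 3.841.
Since 0.092 < 3.841, we fail to reject the null hypothesis — the data are consistent with the 3:1 ratio.

0.092; consistent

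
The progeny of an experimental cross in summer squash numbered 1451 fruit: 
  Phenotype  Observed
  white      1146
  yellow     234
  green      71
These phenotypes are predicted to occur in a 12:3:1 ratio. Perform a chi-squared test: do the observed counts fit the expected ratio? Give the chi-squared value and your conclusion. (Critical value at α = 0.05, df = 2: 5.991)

The 12:3:1 ratio has 16 parts, so with N = 1451 the expected counts are:
  white: 1451 × 12/16 = 1088.25
  yellow: 1451 × 3/16 = 272.0625
  green: 1451 × 1/16 = 90.6875
χ² = Σ (O − E)² / E
  white: (1146 − 1088.25)² / 1088.25 = 3.0646
  yellow: (234 − 272.0625)² / 272.0625 = 5.3251
  green: (71 − 90.6875)² / 90.6875 = 4.2740
χ² = 3.0646 + 5.3251 + 4.2740 = 12.6637 ≈ 12.664
Degrees of freedom = 3 − 1 = 2; critical value at α = 0.05 is 5.991.
Since 12.664 > 5.991, we reject the null hypothesis — the data do not fit the 12:3:1 ratio.

12.664; not consistent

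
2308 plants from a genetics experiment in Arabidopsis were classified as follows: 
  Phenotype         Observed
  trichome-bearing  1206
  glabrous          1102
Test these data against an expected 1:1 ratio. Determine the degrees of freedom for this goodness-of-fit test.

A goodness-of-fit test with 2 phenotype classes has df = 2 − 1 = 1.

1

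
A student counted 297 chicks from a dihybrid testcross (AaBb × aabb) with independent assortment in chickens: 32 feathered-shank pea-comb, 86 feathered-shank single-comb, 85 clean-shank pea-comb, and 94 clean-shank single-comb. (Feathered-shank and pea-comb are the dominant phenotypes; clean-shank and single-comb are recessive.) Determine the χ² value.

32.710

A dihybrid testcross with independent assortment gives a 1:1:1:1 ratio.
Under the 1:1:1:1 hypothesis (Σ ratio = 4, N = 297):
  feathered-shank pea-comb: 297 × 1/4 = 74.25
  feathered-shank single-comb: 297 × 1/4 = 74.25
  clean-shank pea-comb: 297 × 1/4 = 74.25
  clean-shank single-comb: 297 × 1/4 = 74.25
χ² = Σ (O − E)² / E
  feathered-shank pea-comb: (32 − 74.25)² / 74.25 = 24.0412
  feathered-shank single-comb: (86 − 74.25)² / 74.25 = 1.8594
  clean-shank pea-comb: (85 − 74.25)² / 74.25 = 1.5564
  clean-shank single-comb: (94 − 74.25)² / 74.25 = 5.2534
χ² = 24.0412 + 1.8594 + 1.5564 + 5.2534 = 32.7104 ≈ 32.710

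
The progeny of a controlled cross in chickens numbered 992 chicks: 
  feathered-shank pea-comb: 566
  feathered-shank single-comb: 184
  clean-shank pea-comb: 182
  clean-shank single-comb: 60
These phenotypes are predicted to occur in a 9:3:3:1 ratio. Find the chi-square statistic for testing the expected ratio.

0.287

The 9:3:3:1 ratio has 16 parts, so with N = 992 the expected counts are:
  feathered-shank pea-comb: 992 × 9/16 = 558
  feathered-shank single-comb: 992 × 3/16 = 186
  clean-shank pea-comb: 992 × 3/16 = 186
  clean-shank single-comb: 992 × 1/16 = 62
χ² = Σ (O − E)² / E
  feathered-shank pea-comb: (566 − 558)² / 558 = 0.1147
  feathered-shank single-comb: (184 − 186)² / 186 = 0.0215
  clean-shank pea-comb: (182 − 186)² / 186 = 0.0860
  clean-shank single-comb: (60 − 62)² / 62 = 0.0645
χ² = 0.1147 + 0.0215 + 0.0860 + 0.0645 = 0.2867 ≈ 0.287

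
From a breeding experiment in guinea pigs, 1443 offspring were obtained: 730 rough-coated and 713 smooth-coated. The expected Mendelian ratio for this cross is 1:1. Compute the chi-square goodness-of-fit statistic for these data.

0.200

Under the 1:1 hypothesis (Σ ratio = 2, N = 1443):
  rough-coated: 1443 × 1/2 = 721.5
  smooth-coated: 1443 × 1/2 = 721.5
χ² = Σ (O − E)² / E
  rough-coated: (730 − 721.5)² / 721.5 = 0.1001
  smooth-coated: (713 − 721.5)² / 721.5 = 0.1001
χ² = 0.1001 + 0.1001 = 0.2002 ≈ 0.200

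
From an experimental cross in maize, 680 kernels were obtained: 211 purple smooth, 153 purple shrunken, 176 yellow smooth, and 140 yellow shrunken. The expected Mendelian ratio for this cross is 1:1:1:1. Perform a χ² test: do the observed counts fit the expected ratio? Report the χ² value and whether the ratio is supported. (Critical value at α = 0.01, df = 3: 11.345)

Total ratio parts = 4. Expected numbers out of 680:
  purple smooth: 680 × 1/4 = 170
  purple shrunken: 680 × 1/4 = 170
  yellow smooth: 680 × 1/4 = 170
  yellow shrunken: 680 × 1/4 = 170
χ² = Σ (O − E)² / E
  purple smooth: (211 − 170)² / 170 = 9.8882
  purple shrunken: (153 − 170)² / 170 = 1.7000
  yellow smooth: (176 − 170)² / 170 = 0.2118
  yellow shrunken: (140 − 170)² / 170 = 5.2941
χ² = 9.8882 + 1.7000 + 0.2118 + 5.2941 = 17.0941 ≈ 17.094
Degrees of freedom = 4 − 1 = 3; critical value at α = 0.01 is 11.345.
Since 17.094 > 11.345, we reject the null hypothesis — the data do not fit the 1:1:1:1 ratio.

17.094; not consistent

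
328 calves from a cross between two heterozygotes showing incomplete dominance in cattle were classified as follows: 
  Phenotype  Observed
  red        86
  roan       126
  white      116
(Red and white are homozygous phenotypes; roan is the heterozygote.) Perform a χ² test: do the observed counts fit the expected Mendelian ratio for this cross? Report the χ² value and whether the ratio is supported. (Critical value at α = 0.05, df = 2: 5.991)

23.098; not consistent

With incomplete dominance, a heterozygote × heterozygote cross gives a 1:2:1 phenotypic ratio.
Expected counts for N = 328 under a 1:2:1 ratio (total parts = 4):
  red: 328 × 1/4 = 82
  roan: 328 × 2/4 = 164
  white: 328 × 1/4 = 82
χ² = Σ (O − E)² / E
  red: (86 − 82)² / 82 = 0.1951
  roan: (126 − 164)² / 164 = 8.8049
  white: (116 − 82)² / 82 = 14.0976
χ² = 0.1951 + 8.8049 + 14.0976 = 23.0976 ≈ 23.098
Degrees of freedom = 3 − 1 = 2; critical value at α = 0.05 is 5.991.
Since 23.098 > 5.991, we reject the null hypothesis — the data do not fit the 1:2:1 ratio.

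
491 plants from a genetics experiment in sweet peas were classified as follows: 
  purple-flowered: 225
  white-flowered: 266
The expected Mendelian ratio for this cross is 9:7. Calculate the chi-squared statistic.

Under the 9:7 hypothesis (Σ ratio = 16, N = 491):
  purple-flowered: 491 × 9/16 = 276.1875
  white-flowered: 491 × 7/16 = 214.8125
χ² = Σ (O − E)² / E
  purple-flowered: (225 − 276.1875)² / 276.1875 = 9.4869
  white-flowered: (266 − 214.8125)² / 214.8125 = 12.1974
χ² = 9.4869 + 12.1974 = 21.6843 ≈ 21.684

21.684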